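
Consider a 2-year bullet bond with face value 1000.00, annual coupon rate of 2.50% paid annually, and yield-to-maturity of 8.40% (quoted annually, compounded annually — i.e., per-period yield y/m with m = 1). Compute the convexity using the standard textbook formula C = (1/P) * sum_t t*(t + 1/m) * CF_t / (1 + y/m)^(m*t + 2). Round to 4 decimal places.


Answer: Convexity = 5.0185

Derivation:
Coupon per period c = face * coupon_rate / m = 25.000000
Periods per year m = 1; per-period yield y/m = 0.084000
Number of cashflows N = 2
Cashflows (t years, CF_t, discount factor 1/(1+y/m)^(m*t), PV):
  t = 1.0000: CF_t = 25.000000, DF = 0.922509, PV = 23.062731
  t = 2.0000: CF_t = 1025.000000, DF = 0.851023, PV = 872.298852
Price P = sum_t PV_t = 895.361583
Convexity numerator sum_t t*(t + 1/m) * CF_t / (1+y/m)^(m*t + 2):
  t = 1.0000: term = 39.253841
  t = 2.0000: term = 4454.079731
Convexity = (1/P) * sum = 4493.333572 / 895.361583 = 5.018457


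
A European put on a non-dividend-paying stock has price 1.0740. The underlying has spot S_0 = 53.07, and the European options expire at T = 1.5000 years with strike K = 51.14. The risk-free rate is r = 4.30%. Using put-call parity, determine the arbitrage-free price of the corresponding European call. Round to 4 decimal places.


Put-call parity: C - P = S_0 * exp(-qT) - K * exp(-rT).
S_0 * exp(-qT) = 53.0700 * 1.00000000 = 53.07000000
K * exp(-rT) = 51.1400 * 0.93753611 = 47.94559688
C = P + S*exp(-qT) - K*exp(-rT)
C = 1.0740 + 53.07000000 - 47.94559688 = 6.1984

Answer: Call price = 6.1984


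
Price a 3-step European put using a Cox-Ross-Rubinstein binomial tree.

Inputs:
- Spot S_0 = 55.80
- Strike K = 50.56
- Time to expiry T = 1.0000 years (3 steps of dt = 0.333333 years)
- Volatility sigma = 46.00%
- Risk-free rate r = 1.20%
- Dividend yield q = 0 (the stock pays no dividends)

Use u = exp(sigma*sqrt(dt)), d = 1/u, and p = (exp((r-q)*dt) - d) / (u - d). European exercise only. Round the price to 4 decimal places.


Answer: Price = V(0,0) = 7.5482

Derivation:
dt = T/N = 0.333333
u = exp(sigma*sqrt(dt)) = 1.304189; d = 1/u = 0.766760
p = (exp((r-q)*dt) - d) / (u - d) = 0.441450
Discount per step: exp(-r*dt) = 0.996008
Stock lattice S(k, i) with i counting down-moves:
  k=0: S(0,0) = 55.8000
  k=1: S(1,0) = 72.7737; S(1,1) = 42.7852
  k=2: S(2,0) = 94.9107; S(2,1) = 55.8000; S(2,2) = 32.8060
  k=3: S(3,0) = 123.7814; S(3,1) = 72.7737; S(3,2) = 42.7852; S(3,3) = 25.1543
Terminal payoffs V(N, i) = max(K - S_T, 0):
  V(3,0) = 0.000000; V(3,1) = 0.000000; V(3,2) = 7.774779; V(3,3) = 25.405659
Backward induction: V(k, i) = exp(-r*dt) * [p * V(k+1, i) + (1-p) * V(k+1, i+1)].
  V(2,0) = exp(-r*dt) * [p*0.000000 + (1-p)*0.000000] = 0.000000
  V(2,1) = exp(-r*dt) * [p*0.000000 + (1-p)*7.774779] = 4.325267
  V(2,2) = exp(-r*dt) * [p*7.774779 + (1-p)*25.405659] = 17.552158
  V(1,0) = exp(-r*dt) * [p*0.000000 + (1-p)*4.325267] = 2.406234
  V(1,1) = exp(-r*dt) * [p*4.325267 + (1-p)*17.552158] = 11.666388
  V(0,0) = exp(-r*dt) * [p*2.406234 + (1-p)*11.666388] = 7.548239


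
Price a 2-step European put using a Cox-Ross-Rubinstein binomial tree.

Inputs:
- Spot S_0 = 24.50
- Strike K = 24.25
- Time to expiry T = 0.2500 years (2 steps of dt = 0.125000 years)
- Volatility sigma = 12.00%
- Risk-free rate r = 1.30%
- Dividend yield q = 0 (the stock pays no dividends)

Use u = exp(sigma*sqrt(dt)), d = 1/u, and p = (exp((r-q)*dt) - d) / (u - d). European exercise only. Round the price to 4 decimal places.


Answer: Price = V(0,0) = 0.4196

Derivation:
dt = T/N = 0.125000
u = exp(sigma*sqrt(dt)) = 1.043339; d = 1/u = 0.958461
p = (exp((r-q)*dt) - d) / (u - d) = 0.508556
Discount per step: exp(-r*dt) = 0.998376
Stock lattice S(k, i) with i counting down-moves:
  k=0: S(0,0) = 24.5000
  k=1: S(1,0) = 25.5618; S(1,1) = 23.4823
  k=2: S(2,0) = 26.6696; S(2,1) = 24.5000; S(2,2) = 22.5069
Terminal payoffs V(N, i) = max(K - S_T, 0):
  V(2,0) = 0.000000; V(2,1) = 0.000000; V(2,2) = 1.743137
Backward induction: V(k, i) = exp(-r*dt) * [p * V(k+1, i) + (1-p) * V(k+1, i+1)].
  V(1,0) = exp(-r*dt) * [p*0.000000 + (1-p)*0.000000] = 0.000000
  V(1,1) = exp(-r*dt) * [p*0.000000 + (1-p)*1.743137] = 0.855264
  V(0,0) = exp(-r*dt) * [p*0.000000 + (1-p)*0.855264] = 0.419632


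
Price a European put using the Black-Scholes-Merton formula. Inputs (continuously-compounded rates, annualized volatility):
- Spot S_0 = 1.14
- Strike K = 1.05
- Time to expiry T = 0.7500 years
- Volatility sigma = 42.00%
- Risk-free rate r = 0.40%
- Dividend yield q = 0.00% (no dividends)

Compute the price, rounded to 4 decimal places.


d1 = (ln(S/K) + (r - q + 0.5*sigma^2) * T) / (sigma * sqrt(T)) = 0.41620933
d2 = d1 - sigma * sqrt(T) = 0.05247866
exp(-rT) = 0.99700450; exp(-qT) = 1.00000000
P = K * exp(-rT) * N(-d2) - S_0 * exp(-qT) * N(-d1)
N(-d1) = 0.33862842; N(-d2) = 0.47907365
P = 1.0500 * 0.99700450 * 0.47907365 - 1.1400 * 1.00000000 * 0.33862842 = 0.1155

Answer: Price = 0.1155


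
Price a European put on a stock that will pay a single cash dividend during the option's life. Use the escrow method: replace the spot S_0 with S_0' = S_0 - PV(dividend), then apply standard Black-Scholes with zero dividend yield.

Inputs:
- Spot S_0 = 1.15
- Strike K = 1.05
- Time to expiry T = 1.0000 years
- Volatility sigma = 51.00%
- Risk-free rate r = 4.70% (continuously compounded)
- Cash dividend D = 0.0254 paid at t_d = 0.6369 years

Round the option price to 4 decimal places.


Answer: Price = 0.1577

Derivation:
PV(D) = D * exp(-r * t_d) = 0.0254 * 0.97050929 = 0.02465094
S_0' = S_0 - PV(D) = 1.1500 - 0.02465094 = 1.12534906
d1 = (ln(S_0'/K) + (r + sigma^2/2)*T) / (sigma*sqrt(T)) = 0.48304530
d2 = d1 - sigma*sqrt(T) = -0.02695470
exp(-rT) = 0.95408740
N(-d1) = 0.31453179; N(-d2) = 0.51075207
P = K * exp(-rT) * N(-d2) - S_0' * N(-d1) = 1.0500 * 0.95408740 * 0.51075207 - 1.12534906 * 0.31453179 = 0.1577


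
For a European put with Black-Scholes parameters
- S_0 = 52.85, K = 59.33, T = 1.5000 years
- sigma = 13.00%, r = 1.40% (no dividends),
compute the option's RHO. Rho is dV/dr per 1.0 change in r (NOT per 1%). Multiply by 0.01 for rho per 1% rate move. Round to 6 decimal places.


d1 = -0.5149101779; d2 = -0.6741270112
phi(d1) = 0.3494115662; exp(-qT) = 1.0000000000; exp(-rT) = 0.9792189646
N(-d2) = 0.7498847159
Rho = -K*T*exp(-rT)*N(-d2) = -59.3300 * 1.5000 * 0.9792189646 * 0.7498847159 = -65.349147

Answer: Rho = -65.349147


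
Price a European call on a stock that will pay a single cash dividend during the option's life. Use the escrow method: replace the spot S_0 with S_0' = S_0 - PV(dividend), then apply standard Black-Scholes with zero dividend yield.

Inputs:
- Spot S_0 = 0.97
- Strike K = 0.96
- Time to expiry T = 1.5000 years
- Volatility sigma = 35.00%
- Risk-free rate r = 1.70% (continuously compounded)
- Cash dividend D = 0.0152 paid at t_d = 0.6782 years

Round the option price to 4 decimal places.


PV(D) = D * exp(-r * t_d) = 0.0152 * 0.98853681 = 0.01502576
S_0' = S_0 - PV(D) = 0.9700 - 0.01502576 = 0.95497424
d1 = (ln(S_0'/K) + (r + sigma^2/2)*T) / (sigma*sqrt(T)) = 0.26157304
d2 = d1 - sigma*sqrt(T) = -0.16708767
exp(-rT) = 0.97482238
N(d1) = 0.60317468; N(d2) = 0.43365053
C = S_0' * N(d1) - K * exp(-rT) * N(d2) = 0.95497424 * 0.60317468 - 0.9600 * 0.97482238 * 0.43365053 = 0.1702

Answer: Price = 0.1702


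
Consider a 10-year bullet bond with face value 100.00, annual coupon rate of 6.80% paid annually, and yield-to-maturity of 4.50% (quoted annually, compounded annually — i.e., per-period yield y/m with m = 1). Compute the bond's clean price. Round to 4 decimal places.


Answer: Price = 118.1993

Derivation:
Coupon per period c = face * coupon_rate / m = 6.800000
Periods per year m = 1; per-period yield y/m = 0.045000
Number of cashflows N = 10
Cashflows (t years, CF_t, discount factor 1/(1+y/m)^(m*t), PV):
  t = 1.0000: CF_t = 6.800000, DF = 0.956938, PV = 6.507177
  t = 2.0000: CF_t = 6.800000, DF = 0.915730, PV = 6.226964
  t = 3.0000: CF_t = 6.800000, DF = 0.876297, PV = 5.958817
  t = 4.0000: CF_t = 6.800000, DF = 0.838561, PV = 5.702217
  t = 5.0000: CF_t = 6.800000, DF = 0.802451, PV = 5.456667
  t = 6.0000: CF_t = 6.800000, DF = 0.767896, PV = 5.221691
  t = 7.0000: CF_t = 6.800000, DF = 0.734828, PV = 4.996834
  t = 8.0000: CF_t = 6.800000, DF = 0.703185, PV = 4.781659
  t = 9.0000: CF_t = 6.800000, DF = 0.672904, PV = 4.575750
  t = 10.0000: CF_t = 106.800000, DF = 0.643928, PV = 68.771476
Price P = sum_t PV_t = 118.199252


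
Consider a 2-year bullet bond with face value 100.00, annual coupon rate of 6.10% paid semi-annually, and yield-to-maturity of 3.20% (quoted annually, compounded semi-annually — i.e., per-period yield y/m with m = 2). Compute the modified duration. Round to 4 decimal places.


Coupon per period c = face * coupon_rate / m = 3.050000
Periods per year m = 2; per-period yield y/m = 0.016000
Number of cashflows N = 4
Cashflows (t years, CF_t, discount factor 1/(1+y/m)^(m*t), PV):
  t = 0.5000: CF_t = 3.050000, DF = 0.984252, PV = 3.001969
  t = 1.0000: CF_t = 3.050000, DF = 0.968752, PV = 2.954693
  t = 1.5000: CF_t = 3.050000, DF = 0.953496, PV = 2.908163
  t = 2.0000: CF_t = 103.050000, DF = 0.938480, PV = 96.710397
Price P = sum_t PV_t = 105.575221
First compute Macaulay numerator sum_t t * PV_t:
  t * PV_t at t = 0.5000: 1.500984
  t * PV_t at t = 1.0000: 2.954693
  t * PV_t at t = 1.5000: 4.362244
  t * PV_t at t = 2.0000: 193.420793
Macaulay duration D = 202.238715 / 105.575221 = 1.915589
Modified duration = D / (1 + y/m) = 1.915589 / (1 + 0.016000) = 1.885422

Answer: Modified duration = 1.8854


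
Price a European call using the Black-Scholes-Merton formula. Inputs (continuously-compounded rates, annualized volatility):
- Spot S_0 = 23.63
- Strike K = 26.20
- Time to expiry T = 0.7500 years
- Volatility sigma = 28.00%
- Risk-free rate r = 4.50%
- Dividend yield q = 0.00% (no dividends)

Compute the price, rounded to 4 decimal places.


d1 = (ln(S/K) + (r - q + 0.5*sigma^2) * T) / (sigma * sqrt(T)) = -0.16533794
d2 = d1 - sigma * sqrt(T) = -0.40782505
exp(-rT) = 0.96681318; exp(-qT) = 1.00000000
C = S_0 * exp(-qT) * N(d1) - K * exp(-rT) * N(d2)
N(d1) = 0.43433900; N(d2) = 0.34170106
C = 23.6300 * 1.00000000 * 0.43433900 - 26.2000 * 0.96681318 * 0.34170106 = 1.6080

Answer: Price = 1.6080


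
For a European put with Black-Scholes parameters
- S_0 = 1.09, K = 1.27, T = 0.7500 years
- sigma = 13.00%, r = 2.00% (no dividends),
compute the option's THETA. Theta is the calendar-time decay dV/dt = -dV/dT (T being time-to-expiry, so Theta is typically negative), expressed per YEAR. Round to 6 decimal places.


Answer: Theta = 0.006016

Derivation:
d1 = -1.1680391436; d2 = -1.2806224461
phi(d1) = 0.2016753095; exp(-qT) = 1.0000000000; exp(-rT) = 0.9851119396
Theta = -S*exp(-qT)*phi(d1)*sigma/(2*sqrt(T)) + r*K*exp(-rT)*N(-d2) - q*S*exp(-qT)*N(-d1)
N(-d1) = 0.8786045120; N(-d2) = 0.8998368440; sqrt(T) = 0.8660254038
Term 1 = -1.0900 * 1.0000000000 * 0.2016753095 * 0.1300 / (2 * 0.8660254038) = -0.0164991646
Term 2 = 0.0200 * 1.2700 * 0.9851119396 * 0.8998368440 = 0.0225155765
Term 3 = 0 (no dividend yield, q = 0)
Theta = -0.0164991646 + (0.0225155765) + (0.0000000000) = 0.006016


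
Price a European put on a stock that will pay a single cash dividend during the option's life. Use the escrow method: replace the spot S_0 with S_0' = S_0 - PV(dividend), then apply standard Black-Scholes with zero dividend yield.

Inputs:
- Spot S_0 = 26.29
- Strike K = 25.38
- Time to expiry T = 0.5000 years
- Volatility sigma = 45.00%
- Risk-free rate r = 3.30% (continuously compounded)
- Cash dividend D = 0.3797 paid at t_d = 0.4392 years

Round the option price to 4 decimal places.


PV(D) = D * exp(-r * t_d) = 0.3797 * 0.98561093 = 0.37423647
S_0' = S_0 - PV(D) = 26.2900 - 0.37423647 = 25.91576353
d1 = (ln(S_0'/K) + (r + sigma^2/2)*T) / (sigma*sqrt(T)) = 0.27660431
d2 = d1 - sigma*sqrt(T) = -0.04159374
exp(-rT) = 0.98363538
N(-d1) = 0.39104198; N(-d2) = 0.51658872
P = K * exp(-rT) * N(-d2) - S_0' * N(-d1) = 25.3800 * 0.98363538 * 0.51658872 - 25.91576353 * 0.39104198 = 2.7623

Answer: Price = 2.7623


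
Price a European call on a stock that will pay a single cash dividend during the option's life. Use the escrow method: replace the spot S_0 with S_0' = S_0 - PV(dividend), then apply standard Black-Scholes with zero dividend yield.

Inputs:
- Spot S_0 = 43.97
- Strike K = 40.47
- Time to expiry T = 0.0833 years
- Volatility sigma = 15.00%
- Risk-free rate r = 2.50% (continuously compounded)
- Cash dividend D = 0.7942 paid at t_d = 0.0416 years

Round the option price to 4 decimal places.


Answer: Price = 2.8388

Derivation:
PV(D) = D * exp(-r * t_d) = 0.7942 * 0.99896054 = 0.79337446
S_0' = S_0 - PV(D) = 43.9700 - 0.79337446 = 43.17662554
d1 = (ln(S_0'/K) + (r + sigma^2/2)*T) / (sigma*sqrt(T)) = 1.56511564
d2 = d1 - sigma*sqrt(T) = 1.52182303
exp(-rT) = 0.99791967
N(d1) = 0.94122210; N(d2) = 0.93597329
C = S_0' * N(d1) - K * exp(-rT) * N(d2) = 43.17662554 * 0.94122210 - 40.4700 * 0.99791967 * 0.93597329 = 2.8388


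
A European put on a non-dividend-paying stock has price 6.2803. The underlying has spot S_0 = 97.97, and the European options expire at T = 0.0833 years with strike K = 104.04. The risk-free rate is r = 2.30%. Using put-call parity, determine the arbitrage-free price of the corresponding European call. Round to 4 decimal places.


Put-call parity: C - P = S_0 * exp(-qT) - K * exp(-rT).
S_0 * exp(-qT) = 97.9700 * 1.00000000 = 97.97000000
K * exp(-rT) = 104.0400 * 0.99808593 = 103.84086059
C = P + S*exp(-qT) - K*exp(-rT)
C = 6.2803 + 97.97000000 - 103.84086059 = 0.4094

Answer: Call price = 0.4094


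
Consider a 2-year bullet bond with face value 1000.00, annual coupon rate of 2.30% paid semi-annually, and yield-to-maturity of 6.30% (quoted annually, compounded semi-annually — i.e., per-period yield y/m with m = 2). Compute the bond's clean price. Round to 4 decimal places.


Answer: Price = 925.9239

Derivation:
Coupon per period c = face * coupon_rate / m = 11.500000
Periods per year m = 2; per-period yield y/m = 0.031500
Number of cashflows N = 4
Cashflows (t years, CF_t, discount factor 1/(1+y/m)^(m*t), PV):
  t = 0.5000: CF_t = 11.500000, DF = 0.969462, PV = 11.148812
  t = 1.0000: CF_t = 11.500000, DF = 0.939856, PV = 10.808349
  t = 1.5000: CF_t = 11.500000, DF = 0.911155, PV = 10.478283
  t = 2.0000: CF_t = 1011.500000, DF = 0.883330, PV = 893.488481
Price P = sum_t PV_t = 925.923926


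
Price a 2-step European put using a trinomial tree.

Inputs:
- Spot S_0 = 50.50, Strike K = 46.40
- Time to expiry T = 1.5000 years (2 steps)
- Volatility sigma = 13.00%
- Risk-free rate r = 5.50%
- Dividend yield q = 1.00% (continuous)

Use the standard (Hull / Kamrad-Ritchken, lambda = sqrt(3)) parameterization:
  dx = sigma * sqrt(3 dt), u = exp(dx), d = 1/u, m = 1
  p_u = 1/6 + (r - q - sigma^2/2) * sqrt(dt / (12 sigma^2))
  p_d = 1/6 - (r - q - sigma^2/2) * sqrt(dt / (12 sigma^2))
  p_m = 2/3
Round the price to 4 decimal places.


dt = T/N = 0.750000; dx = sigma*sqrt(3*dt) = 0.195000
u = exp(dx) = 1.215311; d = 1/u = 0.822835
p_u = 0.236955, p_m = 0.666667, p_d = 0.096378
Discount per step: exp(-r*dt) = 0.959589
Stock lattice S(k, j) with j the centered position index:
  k=0: S(0,+0) = 50.5000
  k=1: S(1,-1) = 41.5532; S(1,+0) = 50.5000; S(1,+1) = 61.3732
  k=2: S(2,-2) = 34.1914; S(2,-1) = 41.5532; S(2,+0) = 50.5000; S(2,+1) = 61.3732; S(2,+2) = 74.5875
Terminal payoffs V(N, j) = max(K - S_T, 0):
  V(2,-2) = 12.208628; V(2,-1) = 4.846850; V(2,+0) = 0.000000; V(2,+1) = 0.000000; V(2,+2) = 0.000000
Backward induction: V(k, j) = exp(-r*dt) * [p_u * V(k+1, j+1) + p_m * V(k+1, j) + p_d * V(k+1, j-1)]
  V(1,-1) = exp(-r*dt) * [p_u*0.000000 + p_m*4.846850 + p_d*12.208628] = 4.229753
  V(1,+0) = exp(-r*dt) * [p_u*0.000000 + p_m*0.000000 + p_d*4.846850] = 0.448254
  V(1,+1) = exp(-r*dt) * [p_u*0.000000 + p_m*0.000000 + p_d*0.000000] = 0.000000
  V(0,+0) = exp(-r*dt) * [p_u*0.000000 + p_m*0.448254 + p_d*4.229753] = 0.677942

Answer: Price = V(0,0) = 0.6779


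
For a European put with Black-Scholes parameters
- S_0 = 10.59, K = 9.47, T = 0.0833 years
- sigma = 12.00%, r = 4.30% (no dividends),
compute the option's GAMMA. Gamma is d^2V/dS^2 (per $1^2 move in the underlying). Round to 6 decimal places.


d1 = 3.3482306481; d2 = 3.3135965608
phi(d1) = 0.0014674006; exp(-qT) = 1.0000000000; exp(-rT) = 0.9964245074
Gamma = exp(-qT) * phi(d1) / (S * sigma * sqrt(T)) = 1.0000000000 * 0.0014674006 / (10.5900 * 0.1200 * 0.2886173938) = 0.004001

Answer: Gamma = 0.004001


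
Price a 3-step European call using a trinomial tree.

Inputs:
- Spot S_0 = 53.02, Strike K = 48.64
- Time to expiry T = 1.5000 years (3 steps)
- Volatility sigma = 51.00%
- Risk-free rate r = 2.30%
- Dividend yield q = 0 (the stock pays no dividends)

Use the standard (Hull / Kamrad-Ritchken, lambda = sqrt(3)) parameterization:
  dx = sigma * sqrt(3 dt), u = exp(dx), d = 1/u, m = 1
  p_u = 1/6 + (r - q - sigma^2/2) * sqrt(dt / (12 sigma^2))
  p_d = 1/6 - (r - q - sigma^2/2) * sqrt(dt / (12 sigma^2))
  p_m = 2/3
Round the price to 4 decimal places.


dt = T/N = 0.500000; dx = sigma*sqrt(3*dt) = 0.624620
u = exp(dx) = 1.867536; d = 1/u = 0.535465
p_u = 0.123821, p_m = 0.666667, p_d = 0.209513
Discount per step: exp(-r*dt) = 0.988566
Stock lattice S(k, j) with j the centered position index:
  k=0: S(0,+0) = 53.0200
  k=1: S(1,-1) = 28.3904; S(1,+0) = 53.0200; S(1,+1) = 99.0168
  k=2: S(2,-2) = 15.2020; S(2,-1) = 28.3904; S(2,+0) = 53.0200; S(2,+1) = 99.0168; S(2,+2) = 184.9174
  k=3: S(3,-3) = 8.1402; S(3,-2) = 15.2020; S(3,-1) = 28.3904; S(3,+0) = 53.0200; S(3,+1) = 99.0168; S(3,+2) = 184.9174; S(3,+3) = 345.3398
Terminal payoffs V(N, j) = max(S_T - K, 0):
  V(3,-3) = 0.000000; V(3,-2) = 0.000000; V(3,-1) = 0.000000; V(3,+0) = 4.380000; V(3,+1) = 50.376756; V(3,+2) = 136.277350; V(3,+3) = 296.699798
Backward induction: V(k, j) = exp(-r*dt) * [p_u * V(k+1, j+1) + p_m * V(k+1, j) + p_d * V(k+1, j-1)]
  V(2,-2) = exp(-r*dt) * [p_u*0.000000 + p_m*0.000000 + p_d*0.000000] = 0.000000
  V(2,-1) = exp(-r*dt) * [p_u*4.380000 + p_m*0.000000 + p_d*0.000000] = 0.536133
  V(2,+0) = exp(-r*dt) * [p_u*50.376756 + p_m*4.380000 + p_d*0.000000] = 9.052970
  V(2,+1) = exp(-r*dt) * [p_u*136.277350 + p_m*50.376756 + p_d*4.380000] = 50.788673
  V(2,+2) = exp(-r*dt) * [p_u*296.699798 + p_m*136.277350 + p_d*50.376756] = 136.564135
  V(1,-1) = exp(-r*dt) * [p_u*9.052970 + p_m*0.536133 + p_d*0.000000] = 1.461463
  V(1,+0) = exp(-r*dt) * [p_u*50.788673 + p_m*9.052970 + p_d*0.536133] = 12.294126
  V(1,+1) = exp(-r*dt) * [p_u*136.564135 + p_m*50.788673 + p_d*9.052970] = 52.063100
  V(0,+0) = exp(-r*dt) * [p_u*52.063100 + p_m*12.294126 + p_d*1.461463] = 14.777838

Answer: Price = V(0,0) = 14.7778


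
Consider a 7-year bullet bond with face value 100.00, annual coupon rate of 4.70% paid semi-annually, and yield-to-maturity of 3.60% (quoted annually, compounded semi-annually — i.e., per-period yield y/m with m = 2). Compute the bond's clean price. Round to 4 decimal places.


Answer: Price = 106.7531

Derivation:
Coupon per period c = face * coupon_rate / m = 2.350000
Periods per year m = 2; per-period yield y/m = 0.018000
Number of cashflows N = 14
Cashflows (t years, CF_t, discount factor 1/(1+y/m)^(m*t), PV):
  t = 0.5000: CF_t = 2.350000, DF = 0.982318, PV = 2.308448
  t = 1.0000: CF_t = 2.350000, DF = 0.964949, PV = 2.267631
  t = 1.5000: CF_t = 2.350000, DF = 0.947887, PV = 2.227535
  t = 2.0000: CF_t = 2.350000, DF = 0.931127, PV = 2.188148
  t = 2.5000: CF_t = 2.350000, DF = 0.914663, PV = 2.149458
  t = 3.0000: CF_t = 2.350000, DF = 0.898490, PV = 2.111452
  t = 3.5000: CF_t = 2.350000, DF = 0.882603, PV = 2.074118
  t = 4.0000: CF_t = 2.350000, DF = 0.866997, PV = 2.037444
  t = 4.5000: CF_t = 2.350000, DF = 0.851667, PV = 2.001418
  t = 5.0000: CF_t = 2.350000, DF = 0.836608, PV = 1.966030
  t = 5.5000: CF_t = 2.350000, DF = 0.821816, PV = 1.931267
  t = 6.0000: CF_t = 2.350000, DF = 0.807285, PV = 1.897119
  t = 6.5000: CF_t = 2.350000, DF = 0.793010, PV = 1.863574
  t = 7.0000: CF_t = 102.350000, DF = 0.778989, PV = 79.729484
Price P = sum_t PV_t = 106.753126


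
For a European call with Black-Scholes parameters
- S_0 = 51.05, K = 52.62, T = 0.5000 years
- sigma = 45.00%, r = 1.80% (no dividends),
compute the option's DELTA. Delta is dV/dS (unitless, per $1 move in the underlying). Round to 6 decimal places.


Answer: Delta = 0.536726

Derivation:
d1 = 0.0921887135; d2 = -0.2260093381
phi(d1) = 0.3972506201; exp(-qT) = 1.0000000000; exp(-rT) = 0.9910403788
N(d1) = 0.5367259474
Delta = exp(-qT) * N(d1) = 1.0000000000 * 0.5367259474 = 0.536726


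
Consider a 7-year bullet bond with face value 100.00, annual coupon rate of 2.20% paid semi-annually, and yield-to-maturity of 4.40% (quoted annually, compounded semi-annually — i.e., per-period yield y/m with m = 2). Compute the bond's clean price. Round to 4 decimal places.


Answer: Price = 86.8687

Derivation:
Coupon per period c = face * coupon_rate / m = 1.100000
Periods per year m = 2; per-period yield y/m = 0.022000
Number of cashflows N = 14
Cashflows (t years, CF_t, discount factor 1/(1+y/m)^(m*t), PV):
  t = 0.5000: CF_t = 1.100000, DF = 0.978474, PV = 1.076321
  t = 1.0000: CF_t = 1.100000, DF = 0.957411, PV = 1.053152
  t = 1.5000: CF_t = 1.100000, DF = 0.936801, PV = 1.030481
  t = 2.0000: CF_t = 1.100000, DF = 0.916635, PV = 1.008298
  t = 2.5000: CF_t = 1.100000, DF = 0.896903, PV = 0.986593
  t = 3.0000: CF_t = 1.100000, DF = 0.877596, PV = 0.965356
  t = 3.5000: CF_t = 1.100000, DF = 0.858704, PV = 0.944575
  t = 4.0000: CF_t = 1.100000, DF = 0.840220, PV = 0.924242
  t = 4.5000: CF_t = 1.100000, DF = 0.822133, PV = 0.904346
  t = 5.0000: CF_t = 1.100000, DF = 0.804435, PV = 0.884879
  t = 5.5000: CF_t = 1.100000, DF = 0.787119, PV = 0.865830
  t = 6.0000: CF_t = 1.100000, DF = 0.770175, PV = 0.847192
  t = 6.5000: CF_t = 1.100000, DF = 0.753596, PV = 0.828955
  t = 7.0000: CF_t = 101.100000, DF = 0.737373, PV = 74.548449
Price P = sum_t PV_t = 86.868669


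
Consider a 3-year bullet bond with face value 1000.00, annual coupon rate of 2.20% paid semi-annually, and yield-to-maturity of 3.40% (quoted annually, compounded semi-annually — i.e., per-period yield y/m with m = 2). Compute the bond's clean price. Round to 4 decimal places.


Answer: Price = 966.0485

Derivation:
Coupon per period c = face * coupon_rate / m = 11.000000
Periods per year m = 2; per-period yield y/m = 0.017000
Number of cashflows N = 6
Cashflows (t years, CF_t, discount factor 1/(1+y/m)^(m*t), PV):
  t = 0.5000: CF_t = 11.000000, DF = 0.983284, PV = 10.816126
  t = 1.0000: CF_t = 11.000000, DF = 0.966848, PV = 10.635325
  t = 1.5000: CF_t = 11.000000, DF = 0.950686, PV = 10.457547
  t = 2.0000: CF_t = 11.000000, DF = 0.934795, PV = 10.282740
  t = 2.5000: CF_t = 11.000000, DF = 0.919169, PV = 10.110856
  t = 3.0000: CF_t = 1011.000000, DF = 0.903804, PV = 913.745893
Price P = sum_t PV_t = 966.048488


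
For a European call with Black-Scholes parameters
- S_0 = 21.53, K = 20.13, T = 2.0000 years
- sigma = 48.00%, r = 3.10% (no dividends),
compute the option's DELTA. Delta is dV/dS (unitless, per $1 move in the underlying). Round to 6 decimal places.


d1 = 0.5297939689; d2 = -0.1490285410
phi(d1) = 0.3467055709; exp(-qT) = 1.0000000000; exp(-rT) = 0.9398828868
N(d1) = 0.7018726064
Delta = exp(-qT) * N(d1) = 1.0000000000 * 0.7018726064 = 0.701873

Answer: Delta = 0.701873


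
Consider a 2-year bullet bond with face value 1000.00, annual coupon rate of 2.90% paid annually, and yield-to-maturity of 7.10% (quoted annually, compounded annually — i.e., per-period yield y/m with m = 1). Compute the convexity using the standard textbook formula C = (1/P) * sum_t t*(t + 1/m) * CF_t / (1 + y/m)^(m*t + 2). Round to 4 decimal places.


Answer: Convexity = 5.1287

Derivation:
Coupon per period c = face * coupon_rate / m = 29.000000
Periods per year m = 1; per-period yield y/m = 0.071000
Number of cashflows N = 2
Cashflows (t years, CF_t, discount factor 1/(1+y/m)^(m*t), PV):
  t = 1.0000: CF_t = 29.000000, DF = 0.933707, PV = 27.077498
  t = 2.0000: CF_t = 1029.000000, DF = 0.871808, PV = 897.090862
Price P = sum_t PV_t = 924.168360
Convexity numerator sum_t t*(t + 1/m) * CF_t / (1+y/m)^(m*t + 2):
  t = 1.0000: term = 47.212781
  t = 2.0000: term = 4692.548196
Convexity = (1/P) * sum = 4739.760977 / 924.168360 = 5.128677


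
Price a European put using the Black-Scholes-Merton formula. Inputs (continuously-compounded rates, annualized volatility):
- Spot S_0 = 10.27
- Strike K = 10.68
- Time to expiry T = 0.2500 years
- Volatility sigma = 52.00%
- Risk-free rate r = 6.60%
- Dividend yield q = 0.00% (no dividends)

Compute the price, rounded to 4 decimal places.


d1 = (ln(S/K) + (r - q + 0.5*sigma^2) * T) / (sigma * sqrt(T)) = 0.04290073
d2 = d1 - sigma * sqrt(T) = -0.21709927
exp(-rT) = 0.98363538; exp(-qT) = 1.00000000
P = K * exp(-rT) * N(-d2) - S_0 * exp(-qT) * N(-d1)
N(-d1) = 0.48289033; N(-d2) = 0.58593451
P = 10.6800 * 0.98363538 * 0.58593451 - 10.2700 * 1.00000000 * 0.48289033 = 1.1961

Answer: Price = 1.1961


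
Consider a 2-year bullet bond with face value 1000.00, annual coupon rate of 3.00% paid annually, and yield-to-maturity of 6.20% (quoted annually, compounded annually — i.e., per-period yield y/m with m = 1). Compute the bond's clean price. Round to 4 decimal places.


Answer: Price = 941.4955

Derivation:
Coupon per period c = face * coupon_rate / m = 30.000000
Periods per year m = 1; per-period yield y/m = 0.062000
Number of cashflows N = 2
Cashflows (t years, CF_t, discount factor 1/(1+y/m)^(m*t), PV):
  t = 1.0000: CF_t = 30.000000, DF = 0.941620, PV = 28.248588
  t = 2.0000: CF_t = 1030.000000, DF = 0.886647, PV = 913.246867
Price P = sum_t PV_t = 941.495455


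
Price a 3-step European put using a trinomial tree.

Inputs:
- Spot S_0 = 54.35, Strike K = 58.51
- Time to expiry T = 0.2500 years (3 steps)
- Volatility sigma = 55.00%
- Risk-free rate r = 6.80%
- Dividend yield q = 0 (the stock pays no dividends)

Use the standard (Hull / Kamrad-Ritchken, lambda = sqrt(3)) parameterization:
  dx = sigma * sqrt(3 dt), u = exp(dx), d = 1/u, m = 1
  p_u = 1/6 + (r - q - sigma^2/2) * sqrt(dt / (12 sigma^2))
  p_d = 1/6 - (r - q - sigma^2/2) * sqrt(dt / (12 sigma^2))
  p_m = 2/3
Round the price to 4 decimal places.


Answer: Price = V(0,0) = 7.8764

Derivation:
dt = T/N = 0.083333; dx = sigma*sqrt(3*dt) = 0.275000
u = exp(dx) = 1.316531; d = 1/u = 0.759572
p_u = 0.154053, p_m = 0.666667, p_d = 0.179280
Discount per step: exp(-r*dt) = 0.994349
Stock lattice S(k, j) with j the centered position index:
  k=0: S(0,+0) = 54.3500
  k=1: S(1,-1) = 41.2827; S(1,+0) = 54.3500; S(1,+1) = 71.5534
  k=2: S(2,-2) = 31.3572; S(2,-1) = 41.2827; S(2,+0) = 54.3500; S(2,+1) = 71.5534; S(2,+2) = 94.2023
  k=3: S(3,-3) = 23.8181; S(3,-2) = 31.3572; S(3,-1) = 41.2827; S(3,+0) = 54.3500; S(3,+1) = 71.5534; S(3,+2) = 94.2023; S(3,+3) = 124.0202
Terminal payoffs V(N, j) = max(K - S_T, 0):
  V(3,-3) = 34.691928; V(3,-2) = 27.152778; V(3,-1) = 17.227255; V(3,+0) = 4.160000; V(3,+1) = 0.000000; V(3,+2) = 0.000000; V(3,+3) = 0.000000
Backward induction: V(k, j) = exp(-r*dt) * [p_u * V(k+1, j+1) + p_m * V(k+1, j) + p_d * V(k+1, j-1)]
  V(2,-2) = exp(-r*dt) * [p_u*17.227255 + p_m*27.152778 + p_d*34.691928] = 26.822914
  V(2,-1) = exp(-r*dt) * [p_u*4.160000 + p_m*17.227255 + p_d*27.152778] = 16.897631
  V(2,+0) = exp(-r*dt) * [p_u*0.000000 + p_m*4.160000 + p_d*17.227255] = 5.828718
  V(2,+1) = exp(-r*dt) * [p_u*0.000000 + p_m*0.000000 + p_d*4.160000] = 0.741592
  V(2,+2) = exp(-r*dt) * [p_u*0.000000 + p_m*0.000000 + p_d*0.000000] = 0.000000
  V(1,-1) = exp(-r*dt) * [p_u*5.828718 + p_m*16.897631 + p_d*26.822914] = 16.875937
  V(1,+0) = exp(-r*dt) * [p_u*0.741592 + p_m*5.828718 + p_d*16.897631] = 6.989748
  V(1,+1) = exp(-r*dt) * [p_u*0.000000 + p_m*0.741592 + p_d*5.828718] = 1.530670
  V(0,+0) = exp(-r*dt) * [p_u*1.530670 + p_m*6.989748 + p_d*16.875937] = 7.876400


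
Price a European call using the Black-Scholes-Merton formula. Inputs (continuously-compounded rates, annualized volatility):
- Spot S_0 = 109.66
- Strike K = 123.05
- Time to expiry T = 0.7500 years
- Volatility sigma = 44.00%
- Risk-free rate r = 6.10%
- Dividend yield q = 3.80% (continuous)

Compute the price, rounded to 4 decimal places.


Answer: Price = 11.9980

Derivation:
d1 = (ln(S/K) + (r - q + 0.5*sigma^2) * T) / (sigma * sqrt(T)) = -0.06654252
d2 = d1 - sigma * sqrt(T) = -0.44759370
exp(-rT) = 0.95528075; exp(-qT) = 0.97190229
C = S_0 * exp(-qT) * N(d1) - K * exp(-rT) * N(d2)
N(d1) = 0.47347295; N(d2) = 0.32722323
C = 109.6600 * 0.97190229 * 0.47347295 - 123.0500 * 0.95528075 * 0.32722323 = 11.9980


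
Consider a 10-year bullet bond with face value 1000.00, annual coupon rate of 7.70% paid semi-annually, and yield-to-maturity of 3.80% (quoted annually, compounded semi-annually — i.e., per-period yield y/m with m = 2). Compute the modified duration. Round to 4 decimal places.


Coupon per period c = face * coupon_rate / m = 38.500000
Periods per year m = 2; per-period yield y/m = 0.019000
Number of cashflows N = 20
Cashflows (t years, CF_t, discount factor 1/(1+y/m)^(m*t), PV):
  t = 0.5000: CF_t = 38.500000, DF = 0.981354, PV = 37.782139
  t = 1.0000: CF_t = 38.500000, DF = 0.963056, PV = 37.077664
  t = 1.5000: CF_t = 38.500000, DF = 0.945099, PV = 36.386324
  t = 2.0000: CF_t = 38.500000, DF = 0.927477, PV = 35.707874
  t = 2.5000: CF_t = 38.500000, DF = 0.910184, PV = 35.042075
  t = 3.0000: CF_t = 38.500000, DF = 0.893213, PV = 34.388689
  t = 3.5000: CF_t = 38.500000, DF = 0.876558, PV = 33.747487
  t = 4.0000: CF_t = 38.500000, DF = 0.860214, PV = 33.118241
  t = 4.5000: CF_t = 38.500000, DF = 0.844175, PV = 32.500727
  t = 5.0000: CF_t = 38.500000, DF = 0.828434, PV = 31.894727
  t = 5.5000: CF_t = 38.500000, DF = 0.812988, PV = 31.300027
  t = 6.0000: CF_t = 38.500000, DF = 0.797829, PV = 30.716415
  t = 6.5000: CF_t = 38.500000, DF = 0.782953, PV = 30.143685
  t = 7.0000: CF_t = 38.500000, DF = 0.768354, PV = 29.581634
  t = 7.5000: CF_t = 38.500000, DF = 0.754028, PV = 29.030062
  t = 8.0000: CF_t = 38.500000, DF = 0.739968, PV = 28.488776
  t = 8.5000: CF_t = 38.500000, DF = 0.726171, PV = 27.957582
  t = 9.0000: CF_t = 38.500000, DF = 0.712631, PV = 27.436292
  t = 9.5000: CF_t = 38.500000, DF = 0.699343, PV = 26.924722
  t = 10.0000: CF_t = 1038.500000, DF = 0.686304, PV = 712.726359
Price P = sum_t PV_t = 1321.951499
First compute Macaulay numerator sum_t t * PV_t:
  t * PV_t at t = 0.5000: 18.891070
  t * PV_t at t = 1.0000: 37.077664
  t * PV_t at t = 1.5000: 54.579485
  t * PV_t at t = 2.0000: 71.415748
  t * PV_t at t = 2.5000: 87.605186
  t * PV_t at t = 3.0000: 103.166068
  t * PV_t at t = 3.5000: 118.116205
  t * PV_t at t = 4.0000: 132.472963
  t * PV_t at t = 4.5000: 146.253271
  t * PV_t at t = 5.0000: 159.473635
  t * PV_t at t = 5.5000: 172.150146
  t * PV_t at t = 6.0000: 184.298488
  t * PV_t at t = 6.5000: 195.933950
  t * PV_t at t = 7.0000: 207.071435
  t * PV_t at t = 7.5000: 217.725468
  t * PV_t at t = 8.0000: 227.910205
  t * PV_t at t = 8.5000: 237.639444
  t * PV_t at t = 9.0000: 246.926629
  t * PV_t at t = 9.5000: 255.784862
  t * PV_t at t = 10.0000: 7127.263590
Macaulay duration D = 10001.755512 / 1321.951499 = 7.565902
Modified duration = D / (1 + y/m) = 7.565902 / (1 + 0.019000) = 7.424830

Answer: Modified duration = 7.4248


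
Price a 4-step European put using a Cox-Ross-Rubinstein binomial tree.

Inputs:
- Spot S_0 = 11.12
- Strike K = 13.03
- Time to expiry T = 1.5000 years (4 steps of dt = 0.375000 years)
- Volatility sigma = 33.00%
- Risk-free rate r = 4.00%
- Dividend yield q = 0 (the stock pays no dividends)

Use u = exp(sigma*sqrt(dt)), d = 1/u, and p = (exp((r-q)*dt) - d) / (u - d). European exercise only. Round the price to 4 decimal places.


dt = T/N = 0.375000
u = exp(sigma*sqrt(dt)) = 1.223949; d = 1/u = 0.817027
p = (exp((r-q)*dt) - d) / (u - d) = 0.486790
Discount per step: exp(-r*dt) = 0.985112
Stock lattice S(k, i) with i counting down-moves:
  k=0: S(0,0) = 11.1200
  k=1: S(1,0) = 13.6103; S(1,1) = 9.0853
  k=2: S(2,0) = 16.6583; S(2,1) = 11.1200; S(2,2) = 7.4230
  k=3: S(3,0) = 20.3890; S(3,1) = 13.6103; S(3,2) = 9.0853; S(3,3) = 6.0648
  k=4: S(4,0) = 24.9551; S(4,1) = 16.6583; S(4,2) = 11.1200; S(4,3) = 7.4230; S(4,4) = 4.9551
Terminal payoffs V(N, i) = max(K - S_T, 0):
  V(4,0) = 0.000000; V(4,1) = 0.000000; V(4,2) = 1.910000; V(4,3) = 5.607028; V(4,4) = 8.074918
Backward induction: V(k, i) = exp(-r*dt) * [p * V(k+1, i) + (1-p) * V(k+1, i+1)].
  V(3,0) = exp(-r*dt) * [p*0.000000 + (1-p)*0.000000] = 0.000000
  V(3,1) = exp(-r*dt) * [p*0.000000 + (1-p)*1.910000] = 0.965637
  V(3,2) = exp(-r*dt) * [p*1.910000 + (1-p)*5.607028] = 3.750666
  V(3,3) = exp(-r*dt) * [p*5.607028 + (1-p)*8.074918] = 6.771239
  V(2,0) = exp(-r*dt) * [p*0.000000 + (1-p)*0.965637] = 0.488196
  V(2,1) = exp(-r*dt) * [p*0.965637 + (1-p)*3.750666] = 2.359284
  V(2,2) = exp(-r*dt) * [p*3.750666 + (1-p)*6.771239] = 5.221934
  V(1,0) = exp(-r*dt) * [p*0.488196 + (1-p)*2.359284] = 1.426892
  V(1,1) = exp(-r*dt) * [p*2.359284 + (1-p)*5.221934] = 3.771426
  V(0,0) = exp(-r*dt) * [p*1.426892 + (1-p)*3.771426] = 2.590971

Answer: Price = V(0,0) = 2.5910


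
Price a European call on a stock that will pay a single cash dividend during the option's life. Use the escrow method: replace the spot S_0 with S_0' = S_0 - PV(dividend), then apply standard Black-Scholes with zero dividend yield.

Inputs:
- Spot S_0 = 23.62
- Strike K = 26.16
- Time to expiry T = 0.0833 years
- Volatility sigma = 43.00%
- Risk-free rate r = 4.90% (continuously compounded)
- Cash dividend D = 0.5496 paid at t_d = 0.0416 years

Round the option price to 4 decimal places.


Answer: Price = 0.2633

Derivation:
PV(D) = D * exp(-r * t_d) = 0.5496 * 0.99796368 = 0.54848084
S_0' = S_0 - PV(D) = 23.6200 - 0.54848084 = 23.07151916
d1 = (ln(S_0'/K) + (r + sigma^2/2)*T) / (sigma*sqrt(T)) = -0.91736338
d2 = d1 - sigma*sqrt(T) = -1.04146885
exp(-rT) = 0.99592662
N(d1) = 0.17947613; N(d2) = 0.14882900
C = S_0' * N(d1) - K * exp(-rT) * N(d2) = 23.07151916 * 0.17947613 - 26.1600 * 0.99592662 * 0.14882900 = 0.2633


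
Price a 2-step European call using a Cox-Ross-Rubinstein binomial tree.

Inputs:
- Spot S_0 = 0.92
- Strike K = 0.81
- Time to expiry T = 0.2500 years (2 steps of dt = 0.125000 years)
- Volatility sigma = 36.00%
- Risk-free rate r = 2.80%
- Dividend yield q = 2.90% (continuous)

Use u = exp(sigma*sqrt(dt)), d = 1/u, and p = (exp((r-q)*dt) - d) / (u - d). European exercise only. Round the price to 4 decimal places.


dt = T/N = 0.125000
u = exp(sigma*sqrt(dt)) = 1.135734; d = 1/u = 0.880488
p = (exp((r-q)*dt) - d) / (u - d) = 0.467733
Discount per step: exp(-r*dt) = 0.996506
Stock lattice S(k, i) with i counting down-moves:
  k=0: S(0,0) = 0.9200
  k=1: S(1,0) = 1.0449; S(1,1) = 0.8100
  k=2: S(2,0) = 1.1867; S(2,1) = 0.9200; S(2,2) = 0.7132
Terminal payoffs V(N, i) = max(S_T - K, 0):
  V(2,0) = 0.376701; V(2,1) = 0.110000; V(2,2) = 0.000000
Backward induction: V(k, i) = exp(-r*dt) * [p * V(k+1, i) + (1-p) * V(k+1, i+1)].
  V(1,0) = exp(-r*dt) * [p*0.376701 + (1-p)*0.110000] = 0.233925
  V(1,1) = exp(-r*dt) * [p*0.110000 + (1-p)*0.000000] = 0.051271
  V(0,0) = exp(-r*dt) * [p*0.233925 + (1-p)*0.051271] = 0.136227

Answer: Price = V(0,0) = 0.1362


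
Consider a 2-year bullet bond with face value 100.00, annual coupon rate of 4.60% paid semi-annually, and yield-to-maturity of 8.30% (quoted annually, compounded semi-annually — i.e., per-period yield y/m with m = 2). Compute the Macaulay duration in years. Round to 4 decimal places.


Coupon per period c = face * coupon_rate / m = 2.300000
Periods per year m = 2; per-period yield y/m = 0.041500
Number of cashflows N = 4
Cashflows (t years, CF_t, discount factor 1/(1+y/m)^(m*t), PV):
  t = 0.5000: CF_t = 2.300000, DF = 0.960154, PV = 2.208353
  t = 1.0000: CF_t = 2.300000, DF = 0.921895, PV = 2.120358
  t = 1.5000: CF_t = 2.300000, DF = 0.885161, PV = 2.035870
  t = 2.0000: CF_t = 102.300000, DF = 0.849890, PV = 86.943784
Price P = sum_t PV_t = 93.308365
Macaulay numerator sum_t t * PV_t:
  t * PV_t at t = 0.5000: 1.104177
  t * PV_t at t = 1.0000: 2.120358
  t * PV_t at t = 1.5000: 3.053805
  t * PV_t at t = 2.0000: 173.887568
Macaulay duration D = (sum_t t * PV_t) / P = 180.165907 / 93.308365 = 1.930866

Answer: Macaulay duration = 1.9309 years


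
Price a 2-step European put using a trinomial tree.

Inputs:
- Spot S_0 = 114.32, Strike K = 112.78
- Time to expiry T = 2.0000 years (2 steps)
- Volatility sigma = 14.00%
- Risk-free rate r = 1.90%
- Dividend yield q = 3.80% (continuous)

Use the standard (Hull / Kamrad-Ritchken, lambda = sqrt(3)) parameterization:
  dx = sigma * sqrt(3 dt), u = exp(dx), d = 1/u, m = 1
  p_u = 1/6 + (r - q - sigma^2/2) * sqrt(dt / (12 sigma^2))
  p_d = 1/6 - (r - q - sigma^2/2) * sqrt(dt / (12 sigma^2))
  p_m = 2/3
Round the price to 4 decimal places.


Answer: Price = V(0,0) = 8.7812

Derivation:
dt = T/N = 1.000000; dx = sigma*sqrt(3*dt) = 0.242487
u = exp(dx) = 1.274415; d = 1/u = 0.784674
p_u = 0.107282, p_m = 0.666667, p_d = 0.226051
Discount per step: exp(-r*dt) = 0.981179
Stock lattice S(k, j) with j the centered position index:
  k=0: S(0,+0) = 114.3200
  k=1: S(1,-1) = 89.7039; S(1,+0) = 114.3200; S(1,+1) = 145.6911
  k=2: S(2,-2) = 70.3883; S(2,-1) = 89.7039; S(2,+0) = 114.3200; S(2,+1) = 145.6911; S(2,+2) = 185.6709
Terminal payoffs V(N, j) = max(K - S_T, 0):
  V(2,-2) = 42.391682; V(2,-1) = 23.076084; V(2,+0) = 0.000000; V(2,+1) = 0.000000; V(2,+2) = 0.000000
Backward induction: V(k, j) = exp(-r*dt) * [p_u * V(k+1, j+1) + p_m * V(k+1, j) + p_d * V(k+1, j-1)]
  V(1,-1) = exp(-r*dt) * [p_u*0.000000 + p_m*23.076084 + p_d*42.391682] = 24.496860
  V(1,+0) = exp(-r*dt) * [p_u*0.000000 + p_m*0.000000 + p_d*23.076084] = 5.118203
  V(1,+1) = exp(-r*dt) * [p_u*0.000000 + p_m*0.000000 + p_d*0.000000] = 0.000000
  V(0,+0) = exp(-r*dt) * [p_u*0.000000 + p_m*5.118203 + p_d*24.496860] = 8.781242


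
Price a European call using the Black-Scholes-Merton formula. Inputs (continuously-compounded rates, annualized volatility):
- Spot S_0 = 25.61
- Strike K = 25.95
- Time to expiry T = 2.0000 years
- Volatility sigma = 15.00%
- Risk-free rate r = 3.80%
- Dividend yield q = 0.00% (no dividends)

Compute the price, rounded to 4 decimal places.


Answer: Price = 2.9679

Derivation:
d1 = (ln(S/K) + (r - q + 0.5*sigma^2) * T) / (sigma * sqrt(T)) = 0.40216128
d2 = d1 - sigma * sqrt(T) = 0.19002925
exp(-rT) = 0.92681621; exp(-qT) = 1.00000000
C = S_0 * exp(-qT) * N(d1) - K * exp(-rT) * N(d2)
N(d1) = 0.65621733; N(d2) = 0.57535689
C = 25.6100 * 1.00000000 * 0.65621733 - 25.9500 * 0.92681621 * 0.57535689 = 2.9679


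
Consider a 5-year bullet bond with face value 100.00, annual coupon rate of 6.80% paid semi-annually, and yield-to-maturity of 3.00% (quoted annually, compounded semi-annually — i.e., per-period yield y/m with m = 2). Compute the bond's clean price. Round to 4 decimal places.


Coupon per period c = face * coupon_rate / m = 3.400000
Periods per year m = 2; per-period yield y/m = 0.015000
Number of cashflows N = 10
Cashflows (t years, CF_t, discount factor 1/(1+y/m)^(m*t), PV):
  t = 0.5000: CF_t = 3.400000, DF = 0.985222, PV = 3.349754
  t = 1.0000: CF_t = 3.400000, DF = 0.970662, PV = 3.300250
  t = 1.5000: CF_t = 3.400000, DF = 0.956317, PV = 3.251478
  t = 2.0000: CF_t = 3.400000, DF = 0.942184, PV = 3.203426
  t = 2.5000: CF_t = 3.400000, DF = 0.928260, PV = 3.156085
  t = 3.0000: CF_t = 3.400000, DF = 0.914542, PV = 3.109443
  t = 3.5000: CF_t = 3.400000, DF = 0.901027, PV = 3.063491
  t = 4.0000: CF_t = 3.400000, DF = 0.887711, PV = 3.018218
  t = 4.5000: CF_t = 3.400000, DF = 0.874592, PV = 2.973614
  t = 5.0000: CF_t = 103.400000, DF = 0.861667, PV = 89.096392
Price P = sum_t PV_t = 117.522151

Answer: Price = 117.5222


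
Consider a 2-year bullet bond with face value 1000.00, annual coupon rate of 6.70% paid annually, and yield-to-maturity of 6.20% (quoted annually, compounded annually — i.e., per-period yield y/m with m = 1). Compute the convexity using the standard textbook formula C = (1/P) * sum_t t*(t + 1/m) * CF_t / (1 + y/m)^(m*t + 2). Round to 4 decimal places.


Coupon per period c = face * coupon_rate / m = 67.000000
Periods per year m = 1; per-period yield y/m = 0.062000
Number of cashflows N = 2
Cashflows (t years, CF_t, discount factor 1/(1+y/m)^(m*t), PV):
  t = 1.0000: CF_t = 67.000000, DF = 0.941620, PV = 63.088512
  t = 2.0000: CF_t = 1067.000000, DF = 0.886647, PV = 946.052823
Price P = sum_t PV_t = 1009.141335
Convexity numerator sum_t t*(t + 1/m) * CF_t / (1+y/m)^(m*t + 2):
  t = 1.0000: term = 111.874536
  t = 2.0000: term = 5032.891905
Convexity = (1/P) * sum = 5144.766441 / 1009.141335 = 5.098162

Answer: Convexity = 5.0982
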